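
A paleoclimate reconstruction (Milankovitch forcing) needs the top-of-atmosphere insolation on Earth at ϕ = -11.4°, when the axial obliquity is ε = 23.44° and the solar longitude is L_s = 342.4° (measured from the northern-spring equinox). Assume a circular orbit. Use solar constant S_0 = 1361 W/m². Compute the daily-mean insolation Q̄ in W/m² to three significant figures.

Q̄ ≈ 438 W/m²

Solar declination: sin δ = sin ε · sin L_s = sin 23.44° × sin 342.4° = -0.12028, so δ = -6.908°.
cos h₀ = −tan(-11.4°) tan(-6.908°) = -0.0244, h₀ = 1.5952 rad.
Bracket: h₀ sin ϕ sin δ + cos ϕ cos δ sin h₀ = 1.5952×-0.19766×-0.12028 + 0.98027×0.99274×0.99970 = 0.037925 + 0.972861 = 1.010786.
Q̄ = (S_0/π) × [bracket] = (1361/π) × 1.010786 = 437.9 W/m².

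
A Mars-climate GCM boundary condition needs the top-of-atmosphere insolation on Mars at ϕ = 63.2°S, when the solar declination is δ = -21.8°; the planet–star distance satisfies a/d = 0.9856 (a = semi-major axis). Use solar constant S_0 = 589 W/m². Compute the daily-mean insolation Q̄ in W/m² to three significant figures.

cos h₀ = −tan(-63.2°) tan(-21.800°) = -0.7918, h₀ = 2.4846 rad.
Bracket: h₀ sin ϕ sin δ + cos ϕ cos δ sin h₀ = 2.4846×-0.89259×-0.37137 + 0.45088×0.92849×0.61077 = 0.823598 + 0.255691 = 1.079289.
Inverse-square distance factor (a/d)² = 0.9856² = 0.971407.
Q̄ = (S_0/π) × 0.971407 × [bracket] = (589/π) × 0.971407 × 1.079289 = 196.6 W/m².

Q̄ ≈ 197 W/m²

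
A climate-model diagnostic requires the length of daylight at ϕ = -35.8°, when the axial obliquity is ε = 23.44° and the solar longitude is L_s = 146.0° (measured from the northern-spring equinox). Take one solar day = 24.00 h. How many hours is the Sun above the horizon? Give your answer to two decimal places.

10.74 h

Solar declination: sin δ = sin ε · sin L_s = sin 23.44° × sin 146.0° = 0.22244, so δ = +12.852°.
cos h₀ = −tan ϕ · tan δ = −tan(-35.8°) × tan(+12.852°) = 0.1646, so h₀ = 1.4055 rad = 80.53°.
Daylight = 2h₀/(2π) × 24.00 h = (1.4055/π) × 24.00 = 10.74 h.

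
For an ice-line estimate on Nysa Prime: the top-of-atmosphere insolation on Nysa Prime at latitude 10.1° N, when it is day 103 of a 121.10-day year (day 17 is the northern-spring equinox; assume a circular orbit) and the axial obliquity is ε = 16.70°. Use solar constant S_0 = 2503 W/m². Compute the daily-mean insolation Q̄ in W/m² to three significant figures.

Solar longitude: L_s = 360° × (103 − 17)/121.10 = 255.656°.
sin δ = sin 16.70° × sin 255.656° = -0.27840, so δ = -16.165°.
cos h₀ = −tan(+10.1°) tan(-16.165°) = 0.0516, h₀ = 1.5191 rad.
Bracket: h₀ sin ϕ sin δ + cos ϕ cos δ sin h₀ = 1.5191×0.17537×-0.27840 + 0.98450×0.96046×0.99867 = -0.074167 + 0.944315 = 0.870148.
Q̄ = (S_0/π) × [bracket] = (2503/π) × 0.870148 = 693.3 W/m².

Q̄ ≈ 693 W/m²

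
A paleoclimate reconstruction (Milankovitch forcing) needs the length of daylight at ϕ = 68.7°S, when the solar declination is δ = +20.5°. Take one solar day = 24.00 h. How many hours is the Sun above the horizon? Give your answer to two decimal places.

cos h₀ = −tan ϕ · tan δ = −tan(-68.7°) × tan(+20.500°) = 0.9590, so h₀ = 0.2875 rad = 16.47°.
Daylight = 2h₀/(2π) × 24.00 h = (0.2875/π) × 24.00 = 2.20 h.

2.20 h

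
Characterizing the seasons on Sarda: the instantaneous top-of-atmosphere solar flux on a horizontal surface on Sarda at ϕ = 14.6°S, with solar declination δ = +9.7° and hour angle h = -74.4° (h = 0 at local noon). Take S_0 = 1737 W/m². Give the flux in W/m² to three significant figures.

372 W/m²

cos θ_z = sin ϕ sin δ + cos ϕ cos δ cos h = -0.042471 + 0.256516 = 0.214045.
Flux = S_0 · cos θ_z = 1737 × 0.214045 = 371.8 W/m².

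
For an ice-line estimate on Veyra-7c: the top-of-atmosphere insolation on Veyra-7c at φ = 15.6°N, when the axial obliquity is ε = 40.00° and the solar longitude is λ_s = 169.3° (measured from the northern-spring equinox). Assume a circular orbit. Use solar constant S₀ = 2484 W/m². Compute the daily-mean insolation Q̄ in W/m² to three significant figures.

Q̄ ≈ 796 W/m²

Solar declination: sin δ = sin ε · sin λ_s = sin 40.00° × sin 169.3° = 0.11934, so δ = +6.854°.
cos H₀ = −tan(+15.6°) tan(+6.854°) = -0.0336, H₀ = 1.6044 rad.
Bracket: H₀ sin φ sin δ + cos φ cos δ sin H₀ = 1.6044×0.26892×0.11934 + 0.96316×0.99285×0.99944 = 0.051490 + 0.955738 = 1.007228.
Q̄ = (S₀/π) × [bracket] = (2484/π) × 1.007228 = 796.4 W/m².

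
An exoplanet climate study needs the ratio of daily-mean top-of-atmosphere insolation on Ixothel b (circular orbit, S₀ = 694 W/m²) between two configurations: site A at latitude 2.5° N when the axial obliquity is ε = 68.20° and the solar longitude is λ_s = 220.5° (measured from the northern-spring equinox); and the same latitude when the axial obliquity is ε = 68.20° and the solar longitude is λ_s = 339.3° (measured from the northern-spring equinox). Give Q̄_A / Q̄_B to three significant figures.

Q̄_A / Q̄_B ≈ 0.821

— Configuration A (φ=+2.5°):
Solar declination: sin δ = sin ε · sin λ_s = sin 68.20° × sin 220.5° = -0.60300, so δ = -37.085°.
cos H₀ = −tan(+2.5°) tan(-37.085°) = 0.0330, H₀ = 1.5378 rad.
Bracket: H₀ sin φ sin δ + cos φ cos δ sin H₀ = 1.5378×0.04362×-0.60300 + 0.99905×0.79774×0.99946 = -0.040449 + 0.796552 = 0.756103.
Q̄ = (S₀/π) × [bracket] = (694/π) × 0.756103 = 167.03 W/m².
— Configuration B (φ=+2.5°):
Solar declination: sin δ = sin ε · sin λ_s = sin 68.20° × sin 339.3° = -0.32820, so δ = -19.159°.
cos H₀ = −tan(+2.5°) tan(-19.159°) = 0.0152, H₀ = 1.5556 rad.
Bracket: H₀ sin φ sin δ + cos φ cos δ sin H₀ = 1.5556×0.04362×-0.32820 + 0.99905×0.94461×0.99988 = -0.022270 + 0.943599 = 0.921329.
Q̄ = (S₀/π) × [bracket] = (694/π) × 0.921329 = 203.53 W/m².
Ratio Q̄_A / Q̄_B = 167.03 / 203.53 = 0.8207.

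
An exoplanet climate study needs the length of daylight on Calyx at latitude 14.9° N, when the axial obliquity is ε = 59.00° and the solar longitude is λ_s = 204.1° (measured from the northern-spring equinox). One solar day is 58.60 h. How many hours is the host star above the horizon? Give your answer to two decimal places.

Solar declination: sin δ = sin ε · sin λ_s = sin 59.00° × sin 204.1° = -0.35001, so δ = -20.488°.
cos H₀ = −tan φ · tan δ = −tan(+14.9°) × tan(-20.488°) = 0.0994, so H₀ = 1.4712 rad = 84.29°.
Daylight = 2H₀/(2π) × 58.60 h = (1.4712/π) × 58.60 = 27.44 h.

27.44 h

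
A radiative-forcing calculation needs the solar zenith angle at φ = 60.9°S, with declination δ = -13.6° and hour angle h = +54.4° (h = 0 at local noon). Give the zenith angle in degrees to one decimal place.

cos θ_z = sin φ sin δ + cos φ cos δ cos h = 0.205461 + 0.275169 = 0.480630.
θ_z = arccos(0.480630) = 61.3°.

θ_z = 61.3°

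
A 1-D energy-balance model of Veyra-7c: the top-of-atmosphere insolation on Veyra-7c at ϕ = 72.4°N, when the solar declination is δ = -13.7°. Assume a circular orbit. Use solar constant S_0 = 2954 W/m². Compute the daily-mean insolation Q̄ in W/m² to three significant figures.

cos h₀ = −tan(+72.4°) tan(-13.700°) = 0.7685, h₀ = 0.6943 rad.
Bracket: h₀ sin ϕ sin δ + cos ϕ cos δ sin h₀ = 0.6943×0.95319×-0.23684 + 0.30237×0.97155×0.63988 = -0.156741 + 0.187976 = 0.031235.
Q̄ = (S_0/π) × [bracket] = (2954/π) × 0.031235 = 29.37 W/m².

Q̄ ≈ 29.4 W/m²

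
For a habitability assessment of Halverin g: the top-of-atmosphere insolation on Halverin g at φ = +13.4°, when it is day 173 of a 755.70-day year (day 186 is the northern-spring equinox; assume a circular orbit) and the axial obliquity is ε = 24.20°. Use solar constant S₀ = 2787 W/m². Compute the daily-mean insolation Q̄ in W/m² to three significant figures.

Q̄ ≈ 848 W/m²

Solar longitude: λ_s = 360° × (173 − 186)/755.70 = -6.193°, i.e. -6.193° + 360° = 353.807°.
sin δ = sin 24.20° × sin 353.807° = -0.04422, so δ = -2.535°.
cos H₀ = −tan(+13.4°) tan(-2.535°) = 0.0105, H₀ = 1.5603 rad.
Bracket: H₀ sin φ sin δ + cos φ cos δ sin H₀ = 1.5603×0.23175×-0.04422 + 0.97278×0.99902×0.99994 = -0.015990 + 0.971768 = 0.955778.
Q̄ = (S₀/π) × [bracket] = (2787/π) × 0.955778 = 847.9 W/m².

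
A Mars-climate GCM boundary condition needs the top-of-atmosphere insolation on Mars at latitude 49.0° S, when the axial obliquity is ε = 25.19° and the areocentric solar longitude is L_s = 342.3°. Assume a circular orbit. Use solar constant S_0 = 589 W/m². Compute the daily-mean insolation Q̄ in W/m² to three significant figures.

Q̄ ≈ 152 W/m²

sin δ = sin 25.19° × sin 342.3° = -0.12940, so δ = -7.435°.
cos h₀ = −tan(-49.0°) tan(-7.435°) = -0.1501, h₀ = 1.7215 rad.
Bracket: h₀ sin ϕ sin δ + cos ϕ cos δ sin h₀ = 1.7215×-0.75471×-0.12940 + 0.65606×0.99159×0.98867 = 0.168121 + 0.643172 = 0.811293.
Q̄ = (S_0/π) × [bracket] = (589/π) × 0.811293 = 152.1 W/m².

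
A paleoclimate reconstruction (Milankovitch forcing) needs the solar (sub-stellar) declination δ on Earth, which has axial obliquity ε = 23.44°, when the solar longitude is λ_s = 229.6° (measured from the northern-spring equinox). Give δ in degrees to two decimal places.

δ = -17.63°

sin δ = sin ε · sin λ_s = sin 23.44° × sin 229.6° = -0.302931.
δ = arcsin(-0.302931) = -17.63°.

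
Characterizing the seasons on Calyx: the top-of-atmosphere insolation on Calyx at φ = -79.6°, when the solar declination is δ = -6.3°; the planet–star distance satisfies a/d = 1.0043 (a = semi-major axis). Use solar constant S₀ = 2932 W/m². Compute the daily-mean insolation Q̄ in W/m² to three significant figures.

Q̄ ≈ 360 W/m²

cos H₀ = −tan(-79.6°) tan(-6.300°) = -0.6015, H₀ = 2.2162 rad.
Bracket: H₀ sin φ sin δ + cos φ cos δ sin H₀ = 2.2162×-0.98357×-0.10973 + 0.18052×0.99396×0.79885 = 0.239188 + 0.143337 = 0.382525.
Inverse-square distance factor (a/d)² = 1.0043² = 1.008618.
Q̄ = (S₀/π) × 1.008618 × [bracket] = (2932/π) × 1.008618 × 0.382525 = 360.1 W/m².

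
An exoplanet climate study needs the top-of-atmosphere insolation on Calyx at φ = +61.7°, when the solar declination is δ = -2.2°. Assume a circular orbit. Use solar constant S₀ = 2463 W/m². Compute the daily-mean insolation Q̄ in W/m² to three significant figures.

Q̄ ≈ 331 W/m²

cos H₀ = −tan(+61.7°) tan(-2.200°) = 0.0713, H₀ = 1.4994 rad.
Bracket: H₀ sin φ sin δ + cos φ cos δ sin H₀ = 1.4994×0.88048×-0.03839 + 0.47409×0.99926×0.99745 = -0.050682 + 0.472531 = 0.421849.
Q̄ = (S₀/π) × [bracket] = (2463/π) × 0.421849 = 330.7 W/m².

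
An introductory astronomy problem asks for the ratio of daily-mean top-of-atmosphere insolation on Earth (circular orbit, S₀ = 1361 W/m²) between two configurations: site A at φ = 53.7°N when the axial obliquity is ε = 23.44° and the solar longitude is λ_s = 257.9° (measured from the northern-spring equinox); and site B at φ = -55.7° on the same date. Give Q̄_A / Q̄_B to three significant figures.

— Configuration A (φ=+53.7°):
Solar declination: sin δ = sin ε · sin λ_s = sin 23.44° × sin 257.9° = -0.38895, so δ = -22.889°.
cos H₀ = −tan(+53.7°) tan(-22.889°) = 0.5747, H₀ = 0.9585 rad.
Bracket: H₀ sin φ sin δ + cos φ cos δ sin H₀ = 0.9585×0.80593×-0.38895 + 0.59201×0.92126×0.81833 = -0.300458 + 0.446313 = 0.145855.
Q̄ = (S₀/π) × [bracket] = (1361/π) × 0.145855 = 63.187 W/m².
— Configuration B (φ=-55.7°):
cos H₀ = −tan(-55.7°) tan(-22.889°) = -0.6189, H₀ = 2.2382 rad.
Bracket: H₀ sin φ sin δ + cos φ cos δ sin H₀ = 2.2382×-0.82610×-0.38895 + 0.56353×0.92126×0.78546 = 0.719160 + 0.407778 = 1.126938.
Q̄ = (S₀/π) × [bracket] = (1361/π) × 1.126938 = 488.21 W/m².
Ratio Q̄_A / Q̄_B = 63.187 / 488.21 = 0.1294.

Q̄_A / Q̄_B ≈ 0.129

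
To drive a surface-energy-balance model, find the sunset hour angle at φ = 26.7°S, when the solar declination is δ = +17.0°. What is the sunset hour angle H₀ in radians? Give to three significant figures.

cos H₀ = −tan φ · tan δ = −tan(-26.7°) × tan(+17.000°) = 0.1538, so H₀ = 1.4164 rad = 81.15°.

H₀ = 1.42 rad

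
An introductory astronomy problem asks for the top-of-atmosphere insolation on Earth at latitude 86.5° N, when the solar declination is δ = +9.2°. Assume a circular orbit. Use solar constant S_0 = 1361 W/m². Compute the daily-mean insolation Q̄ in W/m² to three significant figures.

Q̄ ≈ 217 W/m²

cos h₀ = −tan(+86.5°) tan(+9.200°) = -2.6481 ≤ −1 ⇒ polar day, h₀ = π.
Bracket: h₀ sin ϕ sin δ + cos ϕ cos δ sin h₀ = 3.1416×0.99813×0.15988 + 0.06105×0.98714×0.00000 = 0.501340 + 0.000000 = 0.501340.
Q̄ = (S_0/π) × [bracket] = (1361/π) × 0.501340 = 217.2 W/m².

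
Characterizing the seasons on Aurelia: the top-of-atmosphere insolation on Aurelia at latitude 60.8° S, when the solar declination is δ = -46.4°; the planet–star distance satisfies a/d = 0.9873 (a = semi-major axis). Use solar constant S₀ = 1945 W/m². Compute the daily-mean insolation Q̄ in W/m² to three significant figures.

cos H₀ = −tan(-60.8°) tan(-46.400°) = -1.8789 ≤ −1 ⇒ polar day, H₀ = π.
Bracket: H₀ sin φ sin δ + cos φ cos δ sin H₀ = 3.1416×-0.87292×-0.72417 + 0.48786×0.68962×0.00000 = 1.985939 + 0.000000 = 1.985939.
Inverse-square distance factor (a/d)² = 0.9873² = 0.974761.
Q̄ = (S₀/π) × 0.974761 × [bracket] = (1945/π) × 0.974761 × 1.985939 = 1198 W/m².

Q̄ ≈ 1.20e+03 W/m²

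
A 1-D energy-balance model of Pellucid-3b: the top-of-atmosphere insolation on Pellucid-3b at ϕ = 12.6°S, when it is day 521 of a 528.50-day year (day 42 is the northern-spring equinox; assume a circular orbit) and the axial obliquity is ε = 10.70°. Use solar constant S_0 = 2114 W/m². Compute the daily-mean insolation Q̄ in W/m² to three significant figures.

Solar longitude: L_s = 360° × (521 − 42)/528.50 = 326.282°.
sin δ = sin 10.70° × sin 326.282° = -0.10306, so δ = -5.916°.
cos h₀ = −tan(-12.6°) tan(-5.916°) = -0.0232, h₀ = 1.5940 rad.
Bracket: h₀ sin ϕ sin δ + cos ϕ cos δ sin h₀ = 1.5940×-0.21814×-0.10306 + 0.97592×0.99467×0.99973 = 0.035836 + 0.970456 = 1.006292.
Q̄ = (S_0/π) × [bracket] = (2114/π) × 1.006292 = 677.1 W/m².

Q̄ ≈ 677 W/m²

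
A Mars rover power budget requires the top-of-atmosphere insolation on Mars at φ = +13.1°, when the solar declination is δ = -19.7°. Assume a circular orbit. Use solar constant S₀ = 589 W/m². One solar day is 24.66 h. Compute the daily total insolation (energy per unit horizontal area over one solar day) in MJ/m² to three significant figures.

cos H₀ = −tan(+13.1°) tan(-19.700°) = 0.0833, H₀ = 1.4874 rad.
Bracket: H₀ sin φ sin δ + cos φ cos δ sin H₀ = 1.4874×0.22665×-0.33710 + 0.97398×0.94147×0.99652 = -0.113643 + 0.913782 = 0.800139.
Q̄ = (S₀/π) × [bracket] = (589/π) × 0.800139 = 150.01 W/m².
Daily total = Q̄ × 24.66 h × 3600 s/h = 150.01 × 24.66 × 3600 / 10⁶ = 13.32 MJ/m².

13.3 MJ/m²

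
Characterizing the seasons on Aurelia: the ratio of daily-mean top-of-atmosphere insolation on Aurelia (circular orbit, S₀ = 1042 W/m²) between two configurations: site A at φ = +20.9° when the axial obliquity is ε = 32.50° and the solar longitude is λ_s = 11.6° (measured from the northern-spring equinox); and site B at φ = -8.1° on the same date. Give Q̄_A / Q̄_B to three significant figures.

— Configuration A (φ=+20.9°):
Solar declination: sin δ = sin ε · sin λ_s = sin 32.50° × sin 11.6° = 0.10804, so δ = +6.202°.
cos H₀ = −tan(+20.9°) tan(+6.202°) = -0.0415, H₀ = 1.6123 rad.
Bracket: H₀ sin φ sin δ + cos φ cos δ sin H₀ = 1.6123×0.35674×0.10804 + 0.93420×0.99415×0.99914 = 0.062142 + 0.927936 = 0.990078.
Q̄ = (S₀/π) × [bracket] = (1042/π) × 0.990078 = 328.39 W/m².
— Configuration B (φ=-8.1°):
cos H₀ = −tan(-8.1°) tan(+6.202°) = 0.0155, H₀ = 1.5553 rad.
Bracket: H₀ sin φ sin δ + cos φ cos δ sin H₀ = 1.5553×-0.14090×0.10804 + 0.99002×0.99415×0.99988 = -0.023676 + 0.984110 = 0.960434.
Q̄ = (S₀/π) × [bracket] = (1042/π) × 0.960434 = 318.56 W/m².
Ratio Q̄_A / Q̄_B = 328.39 / 318.56 = 1.031.

Q̄_A / Q̄_B ≈ 1.03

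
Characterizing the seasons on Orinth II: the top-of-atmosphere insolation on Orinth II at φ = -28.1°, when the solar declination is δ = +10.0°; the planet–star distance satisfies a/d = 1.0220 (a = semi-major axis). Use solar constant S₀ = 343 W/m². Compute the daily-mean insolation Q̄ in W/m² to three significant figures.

cos H₀ = −tan(-28.1°) tan(+10.000°) = 0.0941, H₀ = 1.4765 rad.
Bracket: H₀ sin φ sin δ + cos φ cos δ sin H₀ = 1.4765×-0.47101×0.17365 + 0.88213×0.98481×0.99556 = -0.120764 + 0.864873 = 0.744109.
Inverse-square distance factor (a/d)² = 1.0220² = 1.044484.
Q̄ = (S₀/π) × 1.044484 × [bracket] = (343/π) × 1.044484 × 0.744109 = 84.86 W/m².

Q̄ ≈ 84.9 W/m²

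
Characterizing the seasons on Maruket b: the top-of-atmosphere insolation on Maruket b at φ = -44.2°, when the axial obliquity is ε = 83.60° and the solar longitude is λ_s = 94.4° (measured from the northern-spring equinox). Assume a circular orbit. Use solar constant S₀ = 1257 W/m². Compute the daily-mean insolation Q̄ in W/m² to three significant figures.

Solar declination: sin δ = sin ε · sin λ_s = sin 83.60° × sin 94.4° = 0.99084, so δ = +82.239°.
cos H₀ = −tan(-44.2°) tan(+82.239°) = 7.1349 ≥ 1 ⇒ polar night, H₀ = 0 and Q̄ = 0.

Q̄ ≈ 0.00 W/m²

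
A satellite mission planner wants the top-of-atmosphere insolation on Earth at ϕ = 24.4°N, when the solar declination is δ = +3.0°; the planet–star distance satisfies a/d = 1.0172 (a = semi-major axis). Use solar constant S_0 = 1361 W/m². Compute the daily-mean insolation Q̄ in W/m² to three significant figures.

cos h₀ = −tan(+24.4°) tan(+3.000°) = -0.0238, h₀ = 1.5946 rad.
Bracket: h₀ sin ϕ sin δ + cos ϕ cos δ sin h₀ = 1.5946×0.41310×0.05234 + 0.91068×0.99863×0.99972 = 0.034478 + 0.909178 = 0.943656.
Inverse-square distance factor (a/d)² = 1.0172² = 1.034696.
Q̄ = (S_0/π) × 1.034696 × [bracket] = (1361/π) × 1.034696 × 0.943656 = 423.0 W/m².

Q̄ ≈ 423 W/m²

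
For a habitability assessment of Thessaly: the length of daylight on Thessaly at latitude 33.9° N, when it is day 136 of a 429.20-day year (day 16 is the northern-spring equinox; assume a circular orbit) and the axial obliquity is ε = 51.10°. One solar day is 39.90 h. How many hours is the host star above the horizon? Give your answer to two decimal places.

31.68 h

Solar longitude: λ_s = 360° × (136 − 16)/429.20 = 100.652°.
sin δ = sin 51.10° × sin 100.652° = 0.76483, so δ = +49.892°.
cos H₀ = −tan φ · tan δ = −tan(+33.9°) × tan(+49.892°) = -0.7978, so H₀ = 2.4944 rad = 142.92°.
Daylight = 2H₀/(2π) × 39.90 h = (2.4944/π) × 39.90 = 31.68 h.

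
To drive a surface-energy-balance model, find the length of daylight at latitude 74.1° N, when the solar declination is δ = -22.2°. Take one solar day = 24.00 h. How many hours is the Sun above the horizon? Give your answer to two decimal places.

cos h₀ = −tan ϕ · tan δ = 1.4326 ≥ 1, so the Sun never rises (polar night) and h₀ = 0.
Daylight = 2h₀/(2π) × 24.00 h = (0.0000/π) × 24.00 = 0.00 h.

0.00 h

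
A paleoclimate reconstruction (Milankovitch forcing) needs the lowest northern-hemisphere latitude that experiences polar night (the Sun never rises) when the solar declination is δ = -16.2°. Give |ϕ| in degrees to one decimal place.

Polar night requires cos h₀ = −tan ϕ tan δ ≥ 1, i.e. tan ϕ tan δ ≤ −1.
The boundary is |tan ϕ| · |tan δ| = 1, so |ϕ| = 90° − |δ| = 90° − 16.2° = 73.8° in the northern hemisphere.

|ϕ| = 73.8°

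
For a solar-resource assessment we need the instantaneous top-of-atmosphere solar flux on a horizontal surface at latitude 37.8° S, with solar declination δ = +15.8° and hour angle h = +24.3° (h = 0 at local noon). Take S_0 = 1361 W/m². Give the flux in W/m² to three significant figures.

716 W/m²

cos θ_z = sin ϕ sin δ + cos ϕ cos δ cos h = -0.166882 + 0.692941 = 0.526059.
Flux = S_0 · cos θ_z = 1361 × 0.526059 = 716.0 W/m².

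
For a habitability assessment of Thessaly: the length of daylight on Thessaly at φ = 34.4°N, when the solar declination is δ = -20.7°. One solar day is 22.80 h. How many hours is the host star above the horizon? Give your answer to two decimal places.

cos H₀ = −tan φ · tan δ = −tan(+34.4°) × tan(-20.700°) = 0.2587, so H₀ = 1.3091 rad = 75.01°.
Daylight = 2H₀/(2π) × 22.80 h = (1.3091/π) × 22.80 = 9.50 h.

9.50 h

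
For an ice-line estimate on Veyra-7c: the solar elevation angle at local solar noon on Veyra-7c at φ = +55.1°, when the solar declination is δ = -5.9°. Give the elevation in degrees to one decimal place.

29.0°

At local noon the hour angle is zero, so the zenith angle equals |φ − δ| = |+55.1° − (-5.900°)| = 61.000°.
Elevation = 90° − 61.000° = 29.0°.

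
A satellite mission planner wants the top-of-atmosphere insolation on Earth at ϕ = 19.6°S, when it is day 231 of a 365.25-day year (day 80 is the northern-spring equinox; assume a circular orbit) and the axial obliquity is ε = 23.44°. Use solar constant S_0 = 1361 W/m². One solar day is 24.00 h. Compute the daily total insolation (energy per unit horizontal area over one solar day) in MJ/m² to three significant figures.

Solar longitude: L_s = 360° × (231 − 80)/365.25 = 148.830°.
sin δ = sin 23.44° × sin 148.830° = 0.20589, so δ = +11.882°.
cos h₀ = −tan(-19.6°) tan(+11.882°) = 0.0749, h₀ = 1.4958 rad.
Bracket: h₀ sin ϕ sin δ + cos ϕ cos δ sin h₀ = 1.4958×-0.33545×0.20589 + 0.94206×0.97858×0.99719 = -0.103309 + 0.919291 = 0.815982.
Q̄ = (S_0/π) × [bracket] = (1361/π) × 0.815982 = 353.50 W/m².
Daily total = Q̄ × 24.00 h × 3600 s/h = 353.50 × 24.00 × 3600 / 10⁶ = 30.54 MJ/m².

30.5 MJ/m²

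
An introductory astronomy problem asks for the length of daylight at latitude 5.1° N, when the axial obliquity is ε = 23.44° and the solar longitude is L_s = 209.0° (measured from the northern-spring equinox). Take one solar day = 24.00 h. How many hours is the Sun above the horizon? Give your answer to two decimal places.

Solar declination: sin δ = sin ε · sin L_s = sin 23.44° × sin 209.0° = -0.19285, so δ = -11.119°.
cos h₀ = −tan ϕ · tan δ = −tan(+5.1°) × tan(-11.119°) = 0.0175, so h₀ = 1.5533 rad = 88.99°.
Daylight = 2h₀/(2π) × 24.00 h = (1.5533/π) × 24.00 = 11.87 h.

11.87 h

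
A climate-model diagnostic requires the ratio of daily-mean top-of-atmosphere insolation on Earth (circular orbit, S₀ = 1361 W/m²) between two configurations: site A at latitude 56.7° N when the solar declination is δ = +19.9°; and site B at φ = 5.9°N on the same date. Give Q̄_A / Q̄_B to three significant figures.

Q̄_A / Q̄_B ≈ 1.05

— Configuration A (φ=+56.7°):
cos H₀ = −tan(+56.7°) tan(+19.900°) = -0.5511, H₀ = 2.1545 rad.
Bracket: H₀ sin φ sin δ + cos φ cos δ sin H₀ = 2.1545×0.83581×0.34038 + 0.54902×0.94029×0.83445 = 0.612940 + 0.430775 = 1.043715.
Q̄ = (S₀/π) × [bracket] = (1361/π) × 1.043715 = 452.16 W/m².
— Configuration B (φ=+5.9°):
cos H₀ = −tan(+5.9°) tan(+19.900°) = -0.0374, H₀ = 1.6082 rad.
Bracket: H₀ sin φ sin δ + cos φ cos δ sin H₀ = 1.6082×0.10279×0.34038 + 0.99470×0.94029×0.99930 = 0.056267 + 0.934652 = 0.990919.
Q̄ = (S₀/π) × [bracket] = (1361/π) × 0.990919 = 429.29 W/m².
Ratio Q̄_A / Q̄_B = 452.16 / 429.29 = 1.053.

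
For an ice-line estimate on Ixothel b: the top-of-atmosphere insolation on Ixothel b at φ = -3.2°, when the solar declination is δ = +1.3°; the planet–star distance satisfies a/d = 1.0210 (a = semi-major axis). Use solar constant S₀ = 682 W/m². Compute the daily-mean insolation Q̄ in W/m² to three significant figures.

cos H₀ = −tan(-3.2°) tan(+1.300°) = 0.0013, H₀ = 1.5695 rad.
Bracket: H₀ sin φ sin δ + cos φ cos δ sin H₀ = 1.5695×-0.05582×0.02269 + 0.99844×0.99974×1.00000 = -0.001988 + 0.998180 = 0.996192.
Inverse-square distance factor (a/d)² = 1.0210² = 1.042441.
Q̄ = (S₀/π) × 1.042441 × [bracket] = (682/π) × 1.042441 × 0.996192 = 225.4 W/m².

Q̄ ≈ 225 W/m²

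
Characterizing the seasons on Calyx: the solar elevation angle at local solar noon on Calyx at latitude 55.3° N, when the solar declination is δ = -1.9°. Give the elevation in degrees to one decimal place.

32.8°

At local noon the hour angle is zero, so the zenith angle equals |ϕ − δ| = |+55.3° − (-1.900°)| = 57.200°.
Elevation = 90° − 57.200° = 32.8°.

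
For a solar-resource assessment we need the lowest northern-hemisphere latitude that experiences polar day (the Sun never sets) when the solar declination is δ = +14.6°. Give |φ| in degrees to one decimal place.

|φ| = 75.4°

Polar day requires cos H₀ = −tan φ tan δ ≤ −1, i.e. tan φ tan δ ≥ 1.
The boundary is |tan φ| · |tan δ| = 1, so |φ| = 90° − |δ| = 90° − 14.6° = 75.4° in the northern hemisphere.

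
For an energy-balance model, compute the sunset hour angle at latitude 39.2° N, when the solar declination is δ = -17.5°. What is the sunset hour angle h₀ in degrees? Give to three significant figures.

cos h₀ = −tan ϕ · tan δ = −tan(+39.2°) × tan(-17.500°) = 0.2572, so h₀ = 1.3107 rad = 75.10°.

h₀ = 75.1°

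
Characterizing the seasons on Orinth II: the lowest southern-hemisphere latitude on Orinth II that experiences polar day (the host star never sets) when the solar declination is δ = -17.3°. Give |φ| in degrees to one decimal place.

Polar day requires cos H₀ = −tan φ tan δ ≤ −1, i.e. tan φ tan δ ≥ 1.
The boundary is |tan φ| · |tan δ| = 1, so |φ| = 90° − |δ| = 90° − 17.3° = 72.7° in the southern hemisphere.

|φ| = 72.7°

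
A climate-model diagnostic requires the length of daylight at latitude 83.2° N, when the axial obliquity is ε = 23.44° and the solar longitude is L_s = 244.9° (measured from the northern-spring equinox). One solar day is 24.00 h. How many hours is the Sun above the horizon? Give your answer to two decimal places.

0.00 h

Solar declination: sin δ = sin ε · sin L_s = sin 23.44° × sin 244.9° = -0.36022, so δ = -21.114°.
cos h₀ = −tan ϕ · tan δ = 3.2383 ≥ 1, so the Sun never rises (polar night) and h₀ = 0.
Daylight = 2h₀/(2π) × 24.00 h = (0.0000/π) × 24.00 = 0.00 h.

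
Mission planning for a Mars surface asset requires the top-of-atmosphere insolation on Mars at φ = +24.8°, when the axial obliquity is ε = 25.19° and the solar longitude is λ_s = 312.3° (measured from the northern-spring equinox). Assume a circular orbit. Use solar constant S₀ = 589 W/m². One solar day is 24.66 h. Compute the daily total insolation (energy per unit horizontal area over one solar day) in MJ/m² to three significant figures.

Solar declination: sin δ = sin ε · sin λ_s = sin 25.19° × sin 312.3° = -0.31480, so δ = -18.349°.
cos H₀ = −tan(+24.8°) tan(-18.349°) = 0.1533, H₀ = 1.4169 rad.
Bracket: H₀ sin φ sin δ + cos φ cos δ sin H₀ = 1.4169×0.41945×-0.31480 + 0.90778×0.94916×0.98819 = -0.187092 + 0.851453 = 0.664361.
Q̄ = (S₀/π) × [bracket] = (589/π) × 0.664361 = 124.56 W/m².
Daily total = Q̄ × 24.66 h × 3600 s/h = 124.56 × 24.66 × 3600 / 10⁶ = 11.06 MJ/m².

11.1 MJ/m²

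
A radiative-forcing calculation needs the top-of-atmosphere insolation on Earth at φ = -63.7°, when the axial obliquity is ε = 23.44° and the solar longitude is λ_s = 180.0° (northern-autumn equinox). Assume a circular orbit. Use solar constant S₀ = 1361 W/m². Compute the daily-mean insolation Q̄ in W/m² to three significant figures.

Solar declination: sin δ = sin ε · sin λ_s = sin 23.44° × sin 180.0° = 0.00000, so δ = +0.000°.
cos H₀ = −tan(-63.7°) tan(+0.000°) = 0.0000, H₀ = 1.5708 rad.
Bracket: H₀ sin φ sin δ + cos φ cos δ sin H₀ = 1.5708×-0.89649×0.00000 + 0.44307×1.00000×1.00000 = -0.000000 + 0.443070 = 0.443070.
Q̄ = (S₀/π) × [bracket] = (1361/π) × 0.443070 = 191.9 W/m².

Q̄ ≈ 192 W/m²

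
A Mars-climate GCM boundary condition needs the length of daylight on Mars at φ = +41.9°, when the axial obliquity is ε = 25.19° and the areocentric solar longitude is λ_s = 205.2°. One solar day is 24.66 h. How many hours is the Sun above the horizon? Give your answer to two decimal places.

11.03 h

sin δ = sin 25.19° × sin 205.2° = -0.18122, so δ = -10.441°.
cos H₀ = −tan φ · tan δ = −tan(+41.9°) × tan(-10.441°) = 0.1653, so H₀ = 1.4047 rad = 80.48°.
Daylight = 2H₀/(2π) × 24.66 h = (1.4047/π) × 24.66 = 11.03 h.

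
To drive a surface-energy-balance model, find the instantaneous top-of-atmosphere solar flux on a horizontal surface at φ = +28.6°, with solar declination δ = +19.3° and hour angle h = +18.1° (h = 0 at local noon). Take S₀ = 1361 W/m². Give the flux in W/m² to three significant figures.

1.29e+03 W/m²

cos θ_z = sin φ sin δ + cos φ cos δ cos h = 0.158215 + 0.787636 = 0.945851.
Flux = S₀ · cos θ_z = 1361 × 0.945851 = 1287 W/m².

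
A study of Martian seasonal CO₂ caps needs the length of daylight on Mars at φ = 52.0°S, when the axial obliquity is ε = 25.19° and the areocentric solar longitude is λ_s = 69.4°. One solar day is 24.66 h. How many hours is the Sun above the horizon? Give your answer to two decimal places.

7.70 h

sin δ = sin 25.19° × sin 69.4° = 0.39841, so δ = +23.479°.
cos H₀ = −tan φ · tan δ = −tan(-52.0°) × tan(+23.479°) = 0.5560, so H₀ = 0.9813 rad = 56.22°.
Daylight = 2H₀/(2π) × 24.66 h = (0.9813/π) × 24.66 = 7.70 h.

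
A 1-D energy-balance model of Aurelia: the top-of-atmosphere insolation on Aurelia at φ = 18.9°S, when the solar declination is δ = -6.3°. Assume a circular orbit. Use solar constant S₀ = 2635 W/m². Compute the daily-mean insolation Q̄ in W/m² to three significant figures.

cos H₀ = −tan(-18.9°) tan(-6.300°) = -0.0378, H₀ = 1.6086 rad.
Bracket: H₀ sin φ sin δ + cos φ cos δ sin H₀ = 1.6086×-0.32392×-0.10973 + 0.94609×0.99396×0.99929 = 0.057176 + 0.939708 = 0.996884.
Q̄ = (S₀/π) × [bracket] = (2635/π) × 0.996884 = 836.1 W/m².

Q̄ ≈ 836 W/m²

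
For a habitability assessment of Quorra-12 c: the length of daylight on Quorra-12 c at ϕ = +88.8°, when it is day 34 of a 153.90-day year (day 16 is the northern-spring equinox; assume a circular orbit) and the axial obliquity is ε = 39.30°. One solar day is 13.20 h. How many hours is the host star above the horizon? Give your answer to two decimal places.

Solar longitude: L_s = 360° × (34 − 16)/153.90 = 42.105°.
sin δ = sin 39.30° × sin 42.105° = 0.42468, so δ = +25.130°.
Sunrise equation: cos h₀ = −tan ϕ · tan δ = -22.3936 ≤ −1, so the host star never sets (polar day) and h₀ = π.
Daylight = 2h₀/(2π) × 13.20 h = (3.1416/π) × 13.20 = 13.20 h.

13.20 h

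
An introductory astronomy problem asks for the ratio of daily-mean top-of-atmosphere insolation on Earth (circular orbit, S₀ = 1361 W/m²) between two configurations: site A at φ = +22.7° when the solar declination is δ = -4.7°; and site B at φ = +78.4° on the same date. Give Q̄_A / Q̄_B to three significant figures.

Q̄_A / Q̄_B ≈ 9.60

— Configuration A (φ=+22.7°):
cos H₀ = −tan(+22.7°) tan(-4.700°) = 0.0344, H₀ = 1.5364 rad.
Bracket: H₀ sin φ sin δ + cos φ cos δ sin H₀ = 1.5364×0.38591×-0.08194 + 0.92254×0.99664×0.99941 = -0.048583 + 0.918898 = 0.870315.
Q̄ = (S₀/π) × [bracket] = (1361/π) × 0.870315 = 377.04 W/m².
— Configuration B (φ=+78.4°):
cos H₀ = −tan(+78.4°) tan(-4.700°) = 0.4005, H₀ = 1.1587 rad.
Bracket: H₀ sin φ sin δ + cos φ cos δ sin H₀ = 1.1587×0.97958×-0.08194 + 0.20108×0.99664×0.91629 = -0.093005 + 0.183629 = 0.090624.
Q̄ = (S₀/π) × [bracket] = (1361/π) × 0.090624 = 39.260 W/m².
Ratio Q̄_A / Q̄_B = 377.04 / 39.260 = 9.604.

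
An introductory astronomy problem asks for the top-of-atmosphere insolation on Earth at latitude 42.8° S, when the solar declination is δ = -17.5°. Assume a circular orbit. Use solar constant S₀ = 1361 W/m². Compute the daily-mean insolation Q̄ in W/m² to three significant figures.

cos H₀ = −tan(-42.8°) tan(-17.500°) = -0.2920, H₀ = 1.8671 rad.
Bracket: H₀ sin φ sin δ + cos φ cos δ sin H₀ = 1.8671×-0.67944×-0.30071 + 0.73373×0.95372×0.95643 = 0.381475 + 0.669284 = 1.050759.
Q̄ = (S₀/π) × [bracket] = (1361/π) × 1.050759 = 455.2 W/m².

Q̄ ≈ 455 W/m²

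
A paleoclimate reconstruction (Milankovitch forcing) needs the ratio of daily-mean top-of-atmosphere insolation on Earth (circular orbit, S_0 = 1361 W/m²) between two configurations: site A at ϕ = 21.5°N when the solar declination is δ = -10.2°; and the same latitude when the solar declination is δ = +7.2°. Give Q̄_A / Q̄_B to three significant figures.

— Configuration A (ϕ=+21.5°):
cos h₀ = −tan(+21.5°) tan(-10.200°) = 0.0709, h₀ = 1.4999 rad.
Bracket: h₀ sin ϕ sin δ + cos ϕ cos δ sin h₀ = 1.4999×0.36650×-0.17708 + 0.93042×0.98420×0.99749 = -0.097343 + 0.913421 = 0.816078.
Q̄ = (S_0/π) × [bracket] = (1361/π) × 0.816078 = 353.54 W/m².
— Configuration B (ϕ=+21.5°):
cos h₀ = −tan(+21.5°) tan(+7.200°) = -0.0498, h₀ = 1.6206 rad.
Bracket: h₀ sin ϕ sin δ + cos ϕ cos δ sin h₀ = 1.6206×0.36650×0.12533 + 0.93042×0.99211×0.99876 = 0.074440 + 0.921934 = 0.996374.
Q̄ = (S_0/π) × [bracket] = (1361/π) × 0.996374 = 431.65 W/m².
Ratio Q̄_A / Q̄_B = 353.54 / 431.65 = 0.8190.

Q̄_A / Q̄_B ≈ 0.819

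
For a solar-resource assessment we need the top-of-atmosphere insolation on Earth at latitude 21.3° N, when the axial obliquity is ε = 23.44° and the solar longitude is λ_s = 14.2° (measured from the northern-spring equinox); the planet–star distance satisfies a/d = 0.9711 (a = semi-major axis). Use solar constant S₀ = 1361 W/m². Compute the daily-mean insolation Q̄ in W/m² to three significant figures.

Solar declination: sin δ = sin ε · sin λ_s = sin 23.44° × sin 14.2° = 0.09758, so δ = +5.600°.
cos H₀ = −tan(+21.3°) tan(+5.600°) = -0.0382, H₀ = 1.6090 rad.
Bracket: H₀ sin φ sin δ + cos φ cos δ sin H₀ = 1.6090×0.36325×0.09758 + 0.93169×0.99523×0.99927 = 0.057033 + 0.926569 = 0.983602.
Inverse-square distance factor (a/d)² = 0.9711² = 0.943035.
Q̄ = (S₀/π) × 0.943035 × [bracket] = (1361/π) × 0.943035 × 0.983602 = 401.8 W/m².

Q̄ ≈ 402 W/m²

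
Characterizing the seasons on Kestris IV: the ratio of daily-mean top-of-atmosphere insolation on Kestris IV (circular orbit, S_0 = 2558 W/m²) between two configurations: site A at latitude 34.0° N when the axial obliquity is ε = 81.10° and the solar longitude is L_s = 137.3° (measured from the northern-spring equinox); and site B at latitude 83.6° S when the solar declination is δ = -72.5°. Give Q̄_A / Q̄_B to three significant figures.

Q̄_A / Q̄_B ≈ 0.444

— Configuration A (ϕ=+34.0°):
Solar declination: sin δ = sin ε · sin L_s = sin 81.10° × sin 137.3° = 0.66999, so δ = +42.067°.
cos h₀ = −tan(+34.0°) tan(+42.067°) = -0.6088, h₀ = 2.2253 rad.
Bracket: h₀ sin ϕ sin δ + cos ϕ cos δ sin h₀ = 2.2253×0.55919×0.66999 + 0.82904×0.74237×0.79336 = 0.833712 + 0.488277 = 1.321989.
Q̄ = (S_0/π) × [bracket] = (2558/π) × 1.321989 = 1076.4 W/m².
— Configuration B (ϕ=-83.6°):
cos h₀ = −tan(-83.6°) tan(-72.500°) = -28.2754 ≤ −1 ⇒ polar day, h₀ = π.
Bracket: h₀ sin ϕ sin δ + cos ϕ cos δ sin h₀ = 3.1416×-0.99377×-0.95372 + 0.11147×0.30071×0.00000 = 2.977540 + 0.000000 = 2.977540.
Q̄ = (S_0/π) × [bracket] = (2558/π) × 2.977540 = 2424.4 W/m².
Ratio Q̄_A / Q̄_B = 1076.4 / 2424.4 = 0.4440.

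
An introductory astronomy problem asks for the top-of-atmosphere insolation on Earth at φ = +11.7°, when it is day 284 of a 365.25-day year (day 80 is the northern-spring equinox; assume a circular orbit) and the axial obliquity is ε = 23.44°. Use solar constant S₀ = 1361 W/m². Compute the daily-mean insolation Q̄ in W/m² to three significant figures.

Solar longitude: λ_s = 360° × (284 − 80)/365.25 = 201.068°.
sin δ = sin 23.44° × sin 201.068° = -0.14299, so δ = -8.221°.
cos H₀ = −tan(+11.7°) tan(-8.221°) = 0.0299, H₀ = 1.5409 rad.
Bracket: H₀ sin φ sin δ + cos φ cos δ sin H₀ = 1.5409×0.20279×-0.14299 + 0.97922×0.98972×0.99955 = -0.044681 + 0.968717 = 0.924036.
Q̄ = (S₀/π) × [bracket] = (1361/π) × 0.924036 = 400.3 W/m².

Q̄ ≈ 400 W/m²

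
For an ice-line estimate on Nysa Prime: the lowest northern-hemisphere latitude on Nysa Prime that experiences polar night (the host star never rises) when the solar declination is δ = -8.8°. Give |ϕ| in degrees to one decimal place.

Polar night requires cos h₀ = −tan ϕ tan δ ≥ 1, i.e. tan ϕ tan δ ≤ −1.
The boundary is |tan ϕ| · |tan δ| = 1, so |ϕ| = 90° − |δ| = 90° − 8.8° = 81.2° in the northern hemisphere.

|ϕ| = 81.2°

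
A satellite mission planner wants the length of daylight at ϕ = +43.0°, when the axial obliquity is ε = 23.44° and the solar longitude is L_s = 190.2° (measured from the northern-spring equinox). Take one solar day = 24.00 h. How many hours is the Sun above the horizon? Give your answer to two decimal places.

Solar declination: sin δ = sin ε · sin L_s = sin 23.44° × sin 190.2° = -0.07044, so δ = -4.039°.
cos h₀ = −tan ϕ · tan δ = −tan(+43.0°) × tan(-4.039°) = 0.0659, so h₀ = 1.5049 rad = 86.22°.
Daylight = 2h₀/(2π) × 24.00 h = (1.5049/π) × 24.00 = 11.50 h.

11.50 h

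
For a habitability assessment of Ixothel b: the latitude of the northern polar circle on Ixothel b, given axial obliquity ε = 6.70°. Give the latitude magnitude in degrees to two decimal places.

The polar circle is the lowest latitude that experiences at least one full rotation of continuous daylight at the northern-summer solstice; it lies at |φ| = 90° − ε = 90° − 6.70° = 83.30°.

83.30°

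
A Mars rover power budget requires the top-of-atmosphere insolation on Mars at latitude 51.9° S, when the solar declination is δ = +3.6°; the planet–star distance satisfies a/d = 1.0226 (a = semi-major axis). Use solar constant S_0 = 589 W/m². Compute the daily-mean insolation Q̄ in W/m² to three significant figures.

cos h₀ = −tan(-51.9°) tan(+3.600°) = 0.0802, h₀ = 1.4905 rad.
Bracket: h₀ sin ϕ sin δ + cos ϕ cos δ sin h₀ = 1.4905×-0.78694×0.06279 + 0.61704×0.99803×0.99678 = -0.073649 + 0.613841 = 0.540192.
Inverse-square distance factor (a/d)² = 1.0226² = 1.045711.
Q̄ = (S_0/π) × 1.045711 × [bracket] = (589/π) × 1.045711 × 0.540192 = 105.9 W/m².

Q̄ ≈ 106 W/m²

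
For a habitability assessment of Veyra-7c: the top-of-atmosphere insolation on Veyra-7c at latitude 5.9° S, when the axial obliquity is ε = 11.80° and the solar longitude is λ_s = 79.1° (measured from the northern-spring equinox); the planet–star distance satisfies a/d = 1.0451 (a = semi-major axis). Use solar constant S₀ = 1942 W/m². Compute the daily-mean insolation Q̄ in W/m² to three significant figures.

Q̄ ≈ 636 W/m²

Solar declination: sin δ = sin ε · sin λ_s = sin 11.80° × sin 79.1° = 0.20081, so δ = +11.584°.
cos H₀ = −tan(-5.9°) tan(+11.584°) = 0.0212, H₀ = 1.5496 rad.
Bracket: H₀ sin φ sin δ + cos φ cos δ sin H₀ = 1.5496×-0.10279×0.20081 + 0.99470×0.97963×0.99978 = -0.031986 + 0.974224 = 0.942238.
Inverse-square distance factor (a/d)² = 1.0451² = 1.092234.
Q̄ = (S₀/π) × 1.092234 × [bracket] = (1942/π) × 1.092234 × 0.942238 = 636.2 W/m².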